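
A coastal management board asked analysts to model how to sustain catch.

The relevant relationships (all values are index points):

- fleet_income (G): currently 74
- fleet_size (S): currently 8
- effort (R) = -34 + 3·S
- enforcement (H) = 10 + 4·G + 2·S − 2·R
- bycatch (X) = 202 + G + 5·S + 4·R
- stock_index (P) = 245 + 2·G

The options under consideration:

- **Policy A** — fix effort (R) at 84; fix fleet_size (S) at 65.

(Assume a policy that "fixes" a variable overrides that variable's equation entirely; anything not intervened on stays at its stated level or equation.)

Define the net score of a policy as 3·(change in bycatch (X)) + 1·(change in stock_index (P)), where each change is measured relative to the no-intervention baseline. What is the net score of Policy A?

Baseline:
  G = 74
  S = 8
  R = -34 + 3·8 = -10
  X = 202 + 74 + 5·8 + 4·(-10) = 276
  P = 245 + 2·74 = 393
Policy A (R := 84, S := 65):
  G = 74
  S = 65
  R = 84
  X = 202 + 74 + 5·65 + 4·84 = 937
  P = 245 + 2·74 = 393
ΔX = 937 − 276 = 661; ΔP = 393 − 393 = 0
Score = 3·661 + 1·0 = 1983

1983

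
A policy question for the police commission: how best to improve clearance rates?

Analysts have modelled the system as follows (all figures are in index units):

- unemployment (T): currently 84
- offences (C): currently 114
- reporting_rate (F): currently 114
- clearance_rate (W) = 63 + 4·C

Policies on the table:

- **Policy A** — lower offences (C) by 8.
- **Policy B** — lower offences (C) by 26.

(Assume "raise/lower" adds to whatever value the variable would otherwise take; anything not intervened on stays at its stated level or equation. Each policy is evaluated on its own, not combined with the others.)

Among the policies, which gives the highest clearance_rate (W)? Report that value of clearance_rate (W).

487

Policy A (C − 8):
  C = 114 − 8 = 106
  W = 63 + 4·106 = 487
Policy B (C − 26):
  C = 114 − 26 = 88
  W = 63 + 4·88 = 415
Comparing — Policy A: W=487, Policy B: W=415. Highest is 487 (Policy A).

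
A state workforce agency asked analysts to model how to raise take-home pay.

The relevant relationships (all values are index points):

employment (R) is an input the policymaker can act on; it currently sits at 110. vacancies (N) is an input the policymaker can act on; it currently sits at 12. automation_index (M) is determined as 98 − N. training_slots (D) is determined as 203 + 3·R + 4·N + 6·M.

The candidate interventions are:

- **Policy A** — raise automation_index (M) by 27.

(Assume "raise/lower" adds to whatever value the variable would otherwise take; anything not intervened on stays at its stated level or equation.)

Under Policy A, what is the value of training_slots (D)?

Policy A (M + 27):
  R = 110
  N = 12
  M = 98 − 12 (+27 from intervention) = 113
  D = 203 + 3·110 + 4·12 + 6·113 = 1259

1259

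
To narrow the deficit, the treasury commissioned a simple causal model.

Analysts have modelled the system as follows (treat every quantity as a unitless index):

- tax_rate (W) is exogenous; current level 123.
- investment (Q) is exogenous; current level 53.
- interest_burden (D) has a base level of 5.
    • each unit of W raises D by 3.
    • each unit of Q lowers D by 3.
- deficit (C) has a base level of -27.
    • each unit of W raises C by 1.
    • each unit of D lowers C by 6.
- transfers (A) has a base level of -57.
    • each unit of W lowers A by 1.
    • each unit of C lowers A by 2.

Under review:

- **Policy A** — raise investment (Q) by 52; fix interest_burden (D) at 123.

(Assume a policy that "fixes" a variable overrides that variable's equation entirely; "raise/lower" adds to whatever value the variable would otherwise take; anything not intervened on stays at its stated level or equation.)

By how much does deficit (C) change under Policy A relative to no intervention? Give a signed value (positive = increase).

552

Baseline:
  W = 123
  Q = 53
  D = 5 + 3·123 − 3·53 = 215
  C = -27 + 123 − 6·215 = -1194
Policy A (Q + 52, D := 123):
  W = 123
  Q = 53 + 52 = 105
  D = 123
  C = -27 + 123 − 6·123 = -642
Change in C: -642 − (-1194) = 552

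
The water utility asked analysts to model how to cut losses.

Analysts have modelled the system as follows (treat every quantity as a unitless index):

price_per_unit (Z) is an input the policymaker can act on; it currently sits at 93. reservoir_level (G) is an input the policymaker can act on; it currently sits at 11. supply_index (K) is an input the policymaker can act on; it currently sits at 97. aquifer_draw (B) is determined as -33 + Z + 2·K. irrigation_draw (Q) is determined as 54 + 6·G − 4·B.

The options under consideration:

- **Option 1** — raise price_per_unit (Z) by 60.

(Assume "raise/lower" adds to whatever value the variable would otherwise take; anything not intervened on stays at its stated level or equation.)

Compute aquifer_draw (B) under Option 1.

Option 1 (Z + 60):
  Z = 93 + 60 = 153
  K = 97
  B = -33 + 153 + 2·97 = 314

314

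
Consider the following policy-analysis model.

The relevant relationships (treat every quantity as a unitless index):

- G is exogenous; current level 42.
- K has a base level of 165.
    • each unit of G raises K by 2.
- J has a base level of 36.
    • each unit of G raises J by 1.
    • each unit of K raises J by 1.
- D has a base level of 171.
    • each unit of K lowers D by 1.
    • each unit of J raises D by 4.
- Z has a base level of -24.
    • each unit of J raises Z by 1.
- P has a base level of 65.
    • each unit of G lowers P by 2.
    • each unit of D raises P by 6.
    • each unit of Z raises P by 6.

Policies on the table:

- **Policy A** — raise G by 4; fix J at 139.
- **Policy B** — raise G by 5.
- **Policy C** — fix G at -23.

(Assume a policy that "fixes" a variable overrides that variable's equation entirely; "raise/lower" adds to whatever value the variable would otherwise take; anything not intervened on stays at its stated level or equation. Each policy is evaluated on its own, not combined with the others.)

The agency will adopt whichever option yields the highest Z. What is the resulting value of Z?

Policy A (G + 4, J := 139):
  G = 42 + 4 = 46
  K = 165 + 2·46 = 257
  J = 139
  Z = -24 + 139 = 115
Policy B (G + 5):
  G = 42 + 5 = 47
  K = 165 + 2·47 = 259
  J = 36 + 47 + 259 = 342
  Z = -24 + 342 = 318
Policy C (G := -23):
  G = -23
  K = 165 + 2·(-23) = 119
  J = 36 + (-23) + 119 = 132
  Z = -24 + 132 = 108
Comparing — Policy A: Z=115, Policy B: Z=318, Policy C: Z=108. Highest is 318 (Policy B).

318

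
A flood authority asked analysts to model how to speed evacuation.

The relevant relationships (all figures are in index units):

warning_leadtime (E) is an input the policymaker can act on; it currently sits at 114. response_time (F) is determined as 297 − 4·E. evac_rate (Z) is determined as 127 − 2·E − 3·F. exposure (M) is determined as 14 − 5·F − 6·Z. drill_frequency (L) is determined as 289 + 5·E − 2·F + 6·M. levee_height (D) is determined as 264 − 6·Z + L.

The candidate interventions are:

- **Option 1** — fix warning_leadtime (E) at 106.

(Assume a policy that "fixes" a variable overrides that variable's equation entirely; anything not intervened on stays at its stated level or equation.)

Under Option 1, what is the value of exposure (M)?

-1127

Option 1 (E := 106):
  E = 106
  F = 297 − 4·106 = -127
  Z = 127 − 2·106 − 3·(-127) = 296
  M = 14 − 5·(-127) − 6·296 = -1127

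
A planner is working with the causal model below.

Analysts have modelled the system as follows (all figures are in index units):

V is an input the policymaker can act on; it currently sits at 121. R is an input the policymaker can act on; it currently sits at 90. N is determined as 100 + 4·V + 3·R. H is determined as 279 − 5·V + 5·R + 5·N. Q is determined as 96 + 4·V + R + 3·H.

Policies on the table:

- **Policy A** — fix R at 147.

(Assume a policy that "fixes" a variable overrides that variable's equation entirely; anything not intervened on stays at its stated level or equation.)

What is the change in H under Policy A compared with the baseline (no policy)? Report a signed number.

Baseline:
  V = 121
  R = 90
  N = 100 + 4·121 + 3·90 = 854
  H = 279 − 5·121 + 5·90 + 5·854 = 4394
Policy A (R := 147):
  V = 121
  R = 147
  N = 100 + 4·121 + 3·147 = 1025
  H = 279 − 5·121 + 5·147 + 5·1025 = 5534
Change in H: 5534 − 4394 = 1140

1140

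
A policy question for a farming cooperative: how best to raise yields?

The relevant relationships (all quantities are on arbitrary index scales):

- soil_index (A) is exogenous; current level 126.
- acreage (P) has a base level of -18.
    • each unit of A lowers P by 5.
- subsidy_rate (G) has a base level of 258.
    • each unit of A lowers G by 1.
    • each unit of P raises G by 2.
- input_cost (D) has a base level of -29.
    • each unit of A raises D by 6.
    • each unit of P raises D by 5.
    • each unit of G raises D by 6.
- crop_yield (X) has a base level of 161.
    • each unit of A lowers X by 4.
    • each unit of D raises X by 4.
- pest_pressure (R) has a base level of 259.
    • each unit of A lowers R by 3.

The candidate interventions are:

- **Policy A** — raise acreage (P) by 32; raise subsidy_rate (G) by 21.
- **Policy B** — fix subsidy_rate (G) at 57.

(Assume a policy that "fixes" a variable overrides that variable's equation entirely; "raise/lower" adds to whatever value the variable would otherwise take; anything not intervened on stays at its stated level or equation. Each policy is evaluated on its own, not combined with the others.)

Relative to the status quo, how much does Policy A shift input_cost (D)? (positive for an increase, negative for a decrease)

670

Baseline:
  A = 126
  P = -18 − 5·126 = -648
  G = 258 − 126 + 2·(-648) = -1164
  D = -29 + 6·126 + 5·(-648) + 6·(-1164) = -9497
Policy A (P + 32, G + 21):
  A = 126
  P = -18 − 5·126 (+32 from intervention) = -616
  G = 258 − 126 + 2·(-616) (+21 from intervention) = -1079
  D = -29 + 6·126 + 5·(-616) + 6·(-1079) = -8827
Change in D: -8827 − (-9497) = 670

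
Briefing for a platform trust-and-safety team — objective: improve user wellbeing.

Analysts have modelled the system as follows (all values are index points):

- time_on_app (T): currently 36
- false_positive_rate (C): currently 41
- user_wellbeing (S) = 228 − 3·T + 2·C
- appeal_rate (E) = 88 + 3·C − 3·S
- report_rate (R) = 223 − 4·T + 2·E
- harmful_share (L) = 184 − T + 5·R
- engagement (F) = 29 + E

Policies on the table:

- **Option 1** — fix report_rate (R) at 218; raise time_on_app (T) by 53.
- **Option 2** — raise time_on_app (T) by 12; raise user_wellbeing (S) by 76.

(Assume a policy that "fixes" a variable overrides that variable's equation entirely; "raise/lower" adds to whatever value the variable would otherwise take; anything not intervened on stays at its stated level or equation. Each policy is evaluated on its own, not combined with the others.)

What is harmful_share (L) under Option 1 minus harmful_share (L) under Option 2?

6044

Option 1 (R := 218, T + 53):
  T = 36 + 53 = 89
  C = 41
  S = 228 − 3·89 + 2·41 = 43
  E = 88 + 3·41 − 3·43 = 82
  R = 218
  L = 184 − 89 + 5·218 = 1185
Option 2 (T + 12, S + 76):
  T = 36 + 12 = 48
  C = 41
  S = 228 − 3·48 + 2·41 (+76 from intervention) = 242
  E = 88 + 3·41 − 3·242 = -515
  R = 223 − 4·48 + 2·(-515) = -999
  L = 184 − 48 + 5·(-999) = -4859
L: 1185 − (-4859) = 6044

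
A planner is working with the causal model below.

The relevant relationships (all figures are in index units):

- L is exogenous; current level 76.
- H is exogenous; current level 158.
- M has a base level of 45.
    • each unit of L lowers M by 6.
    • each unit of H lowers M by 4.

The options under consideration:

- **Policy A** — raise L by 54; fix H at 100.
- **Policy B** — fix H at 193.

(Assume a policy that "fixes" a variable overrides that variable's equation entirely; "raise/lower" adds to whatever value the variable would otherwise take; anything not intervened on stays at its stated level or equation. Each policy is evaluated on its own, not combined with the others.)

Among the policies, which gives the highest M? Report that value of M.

Policy A (L + 54, H := 100):
  L = 76 + 54 = 130
  H = 100
  M = 45 − 6·130 − 4·100 = -1135
Policy B (H := 193):
  L = 76
  H = 193
  M = 45 − 6·76 − 4·193 = -1183
Comparing — Policy A: M=-1135, Policy B: M=-1183. Highest is -1135 (Policy A).

-1135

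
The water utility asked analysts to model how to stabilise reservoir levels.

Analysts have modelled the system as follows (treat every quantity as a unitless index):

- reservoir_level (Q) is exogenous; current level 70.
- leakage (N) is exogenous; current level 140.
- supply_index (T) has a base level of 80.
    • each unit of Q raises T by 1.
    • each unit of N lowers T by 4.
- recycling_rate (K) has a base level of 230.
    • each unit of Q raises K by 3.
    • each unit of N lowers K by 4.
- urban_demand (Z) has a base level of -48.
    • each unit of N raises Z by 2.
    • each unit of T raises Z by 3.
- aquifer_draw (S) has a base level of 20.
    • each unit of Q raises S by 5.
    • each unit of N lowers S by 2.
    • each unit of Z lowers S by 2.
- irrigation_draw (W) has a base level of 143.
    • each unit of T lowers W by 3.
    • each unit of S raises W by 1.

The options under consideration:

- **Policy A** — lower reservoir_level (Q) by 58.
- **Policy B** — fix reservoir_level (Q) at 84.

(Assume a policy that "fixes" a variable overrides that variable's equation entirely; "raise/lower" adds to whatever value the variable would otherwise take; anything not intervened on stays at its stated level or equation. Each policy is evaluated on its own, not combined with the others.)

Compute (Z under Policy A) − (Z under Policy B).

Policy A (Q − 58):
  Q = 70 − 58 = 12
  N = 140
  T = 80 + 12 − 4·140 = -468
  Z = -48 + 2·140 + 3·(-468) = -1172
Policy B (Q := 84):
  Q = 84
  N = 140
  T = 80 + 84 − 4·140 = -396
  Z = -48 + 2·140 + 3·(-396) = -956
Z: -1172 − (-956) = -216

-216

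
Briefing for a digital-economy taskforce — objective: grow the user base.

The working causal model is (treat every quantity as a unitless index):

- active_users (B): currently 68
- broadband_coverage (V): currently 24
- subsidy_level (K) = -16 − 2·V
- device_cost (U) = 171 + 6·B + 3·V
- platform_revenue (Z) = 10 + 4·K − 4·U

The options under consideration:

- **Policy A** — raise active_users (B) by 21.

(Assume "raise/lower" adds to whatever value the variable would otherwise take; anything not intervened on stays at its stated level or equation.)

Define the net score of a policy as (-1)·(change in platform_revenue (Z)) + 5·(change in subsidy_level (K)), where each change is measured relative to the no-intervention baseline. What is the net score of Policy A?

Baseline:
  B = 68
  V = 24
  K = -16 − 2·24 = -64
  U = 171 + 6·68 + 3·24 = 651
  Z = 10 + 4·(-64) − 4·651 = -2850
Policy A (B + 21):
  B = 68 + 21 = 89
  V = 24
  K = -16 − 2·24 = -64
  U = 171 + 6·89 + 3·24 = 777
  Z = 10 + 4·(-64) − 4·777 = -3354
ΔZ = -3354 − (-2850) = -504; ΔK = -64 − (-64) = 0
Score = (-1)·(-504) + 5·0 = 504

504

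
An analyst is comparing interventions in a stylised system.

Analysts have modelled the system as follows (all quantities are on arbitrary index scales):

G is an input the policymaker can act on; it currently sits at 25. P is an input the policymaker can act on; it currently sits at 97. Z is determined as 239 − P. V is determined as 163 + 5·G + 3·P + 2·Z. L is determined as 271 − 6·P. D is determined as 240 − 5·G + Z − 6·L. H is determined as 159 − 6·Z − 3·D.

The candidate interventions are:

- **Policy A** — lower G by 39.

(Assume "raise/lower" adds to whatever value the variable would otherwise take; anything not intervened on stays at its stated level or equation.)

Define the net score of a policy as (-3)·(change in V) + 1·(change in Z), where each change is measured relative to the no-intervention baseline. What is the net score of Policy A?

585

Baseline:
  G = 25
  P = 97
  Z = 239 − 97 = 142
  V = 163 + 5·25 + 3·97 + 2·142 = 863
Policy A (G − 39):
  G = 25 − 39 = -14
  P = 97
  Z = 239 − 97 = 142
  V = 163 + 5·(-14) + 3·97 + 2·142 = 668
ΔV = 668 − 863 = -195; ΔZ = 142 − 142 = 0
Score = (-3)·(-195) + 1·0 = 585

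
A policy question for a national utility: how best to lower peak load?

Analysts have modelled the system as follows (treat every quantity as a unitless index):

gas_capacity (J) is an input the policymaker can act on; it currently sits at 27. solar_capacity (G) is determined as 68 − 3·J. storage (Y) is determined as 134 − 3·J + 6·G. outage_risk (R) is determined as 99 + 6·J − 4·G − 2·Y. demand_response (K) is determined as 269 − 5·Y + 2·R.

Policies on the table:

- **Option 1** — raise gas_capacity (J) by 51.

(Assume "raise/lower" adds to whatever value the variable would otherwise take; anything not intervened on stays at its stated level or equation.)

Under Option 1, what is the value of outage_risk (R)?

Option 1 (J + 51):
  J = 27 + 51 = 78
  G = 68 − 3·78 = -166
  Y = 134 − 3·78 + 6·(-166) = -1096
  R = 99 + 6·78 − 4·(-166) − 2·(-1096) = 3423

3423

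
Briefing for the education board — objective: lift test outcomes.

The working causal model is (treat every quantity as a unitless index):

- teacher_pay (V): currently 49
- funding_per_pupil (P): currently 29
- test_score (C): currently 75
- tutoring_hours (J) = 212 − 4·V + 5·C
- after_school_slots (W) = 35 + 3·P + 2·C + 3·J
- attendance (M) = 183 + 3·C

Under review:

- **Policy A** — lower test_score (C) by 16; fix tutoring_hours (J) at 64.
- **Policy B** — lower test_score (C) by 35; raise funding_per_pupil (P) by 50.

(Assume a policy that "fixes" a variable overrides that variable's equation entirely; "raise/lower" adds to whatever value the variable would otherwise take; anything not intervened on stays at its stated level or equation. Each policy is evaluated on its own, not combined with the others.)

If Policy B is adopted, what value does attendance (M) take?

Policy B (C − 35, P + 50):
  C = 75 − 35 = 40
  M = 183 + 3·40 = 303

303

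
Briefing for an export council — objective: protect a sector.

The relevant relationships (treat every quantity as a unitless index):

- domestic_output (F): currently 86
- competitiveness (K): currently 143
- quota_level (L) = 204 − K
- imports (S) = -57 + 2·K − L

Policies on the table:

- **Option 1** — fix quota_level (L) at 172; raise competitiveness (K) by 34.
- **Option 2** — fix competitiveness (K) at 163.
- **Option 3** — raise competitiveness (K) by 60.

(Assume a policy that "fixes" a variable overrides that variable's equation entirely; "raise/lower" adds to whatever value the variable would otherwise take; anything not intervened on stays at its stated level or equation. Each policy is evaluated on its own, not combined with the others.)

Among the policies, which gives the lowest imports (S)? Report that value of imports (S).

125

Option 1 (L := 172, K + 34):
  K = 143 + 34 = 177
  L = 172
  S = -57 + 2·177 − 172 = 125
Option 2 (K := 163):
  K = 163
  L = 204 − 163 = 41
  S = -57 + 2·163 − 41 = 228
Option 3 (K + 60):
  K = 143 + 60 = 203
  L = 204 − 203 = 1
  S = -57 + 2·203 − 1 = 348
Comparing — Option 1: S=125, Option 2: S=228, Option 3: S=348. Lowest is 125 (Option 1).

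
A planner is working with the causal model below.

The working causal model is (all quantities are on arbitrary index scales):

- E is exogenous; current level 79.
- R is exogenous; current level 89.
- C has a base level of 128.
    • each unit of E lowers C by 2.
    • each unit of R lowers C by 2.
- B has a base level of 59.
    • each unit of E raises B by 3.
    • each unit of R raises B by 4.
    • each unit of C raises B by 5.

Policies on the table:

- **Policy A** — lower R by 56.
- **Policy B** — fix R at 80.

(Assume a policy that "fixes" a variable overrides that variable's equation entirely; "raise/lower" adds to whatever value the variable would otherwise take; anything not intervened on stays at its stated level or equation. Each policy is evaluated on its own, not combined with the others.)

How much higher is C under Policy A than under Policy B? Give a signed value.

94

Policy A (R − 56):
  E = 79
  R = 89 − 56 = 33
  C = 128 − 2·79 − 2·33 = -96
Policy B (R := 80):
  E = 79
  R = 80
  C = 128 − 2·79 − 2·80 = -190
C: -96 − (-190) = 94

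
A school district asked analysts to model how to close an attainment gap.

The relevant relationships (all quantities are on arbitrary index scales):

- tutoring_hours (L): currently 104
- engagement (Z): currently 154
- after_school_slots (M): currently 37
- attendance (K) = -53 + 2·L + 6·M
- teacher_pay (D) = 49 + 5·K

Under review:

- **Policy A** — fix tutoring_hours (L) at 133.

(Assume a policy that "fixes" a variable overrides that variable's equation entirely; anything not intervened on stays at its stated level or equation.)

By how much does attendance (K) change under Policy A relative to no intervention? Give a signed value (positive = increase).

Baseline:
  L = 104
  M = 37
  K = -53 + 2·104 + 6·37 = 377
Policy A (L := 133):
  L = 133
  M = 37
  K = -53 + 2·133 + 6·37 = 435
Change in K: 435 − 377 = 58

58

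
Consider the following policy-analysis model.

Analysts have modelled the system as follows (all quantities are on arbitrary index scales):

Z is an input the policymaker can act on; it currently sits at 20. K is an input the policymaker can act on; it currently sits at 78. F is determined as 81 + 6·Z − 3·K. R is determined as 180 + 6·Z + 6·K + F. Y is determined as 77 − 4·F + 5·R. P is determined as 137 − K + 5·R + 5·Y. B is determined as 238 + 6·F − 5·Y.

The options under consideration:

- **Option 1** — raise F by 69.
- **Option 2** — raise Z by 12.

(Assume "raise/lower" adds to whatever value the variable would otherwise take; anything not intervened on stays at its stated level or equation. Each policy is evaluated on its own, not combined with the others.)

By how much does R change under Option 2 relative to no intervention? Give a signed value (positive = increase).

144

Baseline:
  Z = 20
  K = 78
  F = 81 + 6·20 − 3·78 = -33
  R = 180 + 6·20 + 6·78 + (-33) = 735
Option 2 (Z + 12):
  Z = 20 + 12 = 32
  K = 78
  F = 81 + 6·32 − 3·78 = 39
  R = 180 + 6·32 + 6·78 + 39 = 879
Change in R: 879 − 735 = 144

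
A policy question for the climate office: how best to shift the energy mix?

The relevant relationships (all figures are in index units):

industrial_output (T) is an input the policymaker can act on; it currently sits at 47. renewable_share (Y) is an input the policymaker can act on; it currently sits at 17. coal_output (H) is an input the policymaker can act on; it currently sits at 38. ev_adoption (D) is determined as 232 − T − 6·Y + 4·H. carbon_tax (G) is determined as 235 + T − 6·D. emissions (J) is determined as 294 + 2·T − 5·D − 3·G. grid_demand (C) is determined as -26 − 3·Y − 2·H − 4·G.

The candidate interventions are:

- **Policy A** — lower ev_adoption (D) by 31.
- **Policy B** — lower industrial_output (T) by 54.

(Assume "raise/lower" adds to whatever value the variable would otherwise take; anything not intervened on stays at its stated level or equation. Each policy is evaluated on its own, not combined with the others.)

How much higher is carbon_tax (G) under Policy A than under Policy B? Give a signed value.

Policy A (D − 31):
  T = 47
  Y = 17
  H = 38
  D = 232 − 47 − 6·17 + 4·38 (−31 from intervention) = 204
  G = 235 + 47 − 6·204 = -942
Policy B (T − 54):
  T = 47 − 54 = -7
  Y = 17
  H = 38
  D = 232 − (-7) − 6·17 + 4·38 = 289
  G = 235 + (-7) − 6·289 = -1506
G: -942 − (-1506) = 564

564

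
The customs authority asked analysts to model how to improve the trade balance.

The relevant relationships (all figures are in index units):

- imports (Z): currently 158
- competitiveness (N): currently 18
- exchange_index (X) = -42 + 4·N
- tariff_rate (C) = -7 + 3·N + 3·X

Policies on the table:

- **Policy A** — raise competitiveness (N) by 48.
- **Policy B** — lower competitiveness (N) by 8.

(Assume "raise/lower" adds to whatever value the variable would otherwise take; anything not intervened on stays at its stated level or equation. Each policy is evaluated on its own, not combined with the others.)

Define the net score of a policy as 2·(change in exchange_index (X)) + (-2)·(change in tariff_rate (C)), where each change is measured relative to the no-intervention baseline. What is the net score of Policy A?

Baseline:
  N = 18
  X = -42 + 4·18 = 30
  C = -7 + 3·18 + 3·30 = 137
Policy A (N + 48):
  N = 18 + 48 = 66
  X = -42 + 4·66 = 222
  C = -7 + 3·66 + 3·222 = 857
ΔX = 222 − 30 = 192; ΔC = 857 − 137 = 720
Score = 2·192 + (-2)·720 = -1056

-1056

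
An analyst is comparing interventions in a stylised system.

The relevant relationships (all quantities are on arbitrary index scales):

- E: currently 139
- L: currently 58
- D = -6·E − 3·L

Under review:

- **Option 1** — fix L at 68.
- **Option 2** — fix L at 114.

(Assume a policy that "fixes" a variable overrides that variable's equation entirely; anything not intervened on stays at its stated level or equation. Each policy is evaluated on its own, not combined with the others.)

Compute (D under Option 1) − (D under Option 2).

Option 1 (L := 68):
  E = 139
  L = 68
  D = 0 − 6·139 − 3·68 = -1038
Option 2 (L := 114):
  E = 139
  L = 114
  D = 0 − 6·139 − 3·114 = -1176
D: -1038 − (-1176) = 138

138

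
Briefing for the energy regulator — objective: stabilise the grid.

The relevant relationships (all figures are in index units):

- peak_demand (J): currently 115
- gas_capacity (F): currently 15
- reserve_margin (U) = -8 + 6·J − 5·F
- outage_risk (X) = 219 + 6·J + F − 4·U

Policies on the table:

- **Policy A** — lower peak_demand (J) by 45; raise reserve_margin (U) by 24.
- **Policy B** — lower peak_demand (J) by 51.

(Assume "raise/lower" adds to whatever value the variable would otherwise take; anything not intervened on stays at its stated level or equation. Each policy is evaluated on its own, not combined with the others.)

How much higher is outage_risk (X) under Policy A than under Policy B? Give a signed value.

Policy A (J − 45, U + 24):
  J = 115 − 45 = 70
  F = 15
  U = -8 + 6·70 − 5·15 (+24 from intervention) = 361
  X = 219 + 6·70 + 15 − 4·361 = -790
Policy B (J − 51):
  J = 115 − 51 = 64
  F = 15
  U = -8 + 6·64 − 5·15 = 301
  X = 219 + 6·64 + 15 − 4·301 = -586
X: -790 − (-586) = -204

-204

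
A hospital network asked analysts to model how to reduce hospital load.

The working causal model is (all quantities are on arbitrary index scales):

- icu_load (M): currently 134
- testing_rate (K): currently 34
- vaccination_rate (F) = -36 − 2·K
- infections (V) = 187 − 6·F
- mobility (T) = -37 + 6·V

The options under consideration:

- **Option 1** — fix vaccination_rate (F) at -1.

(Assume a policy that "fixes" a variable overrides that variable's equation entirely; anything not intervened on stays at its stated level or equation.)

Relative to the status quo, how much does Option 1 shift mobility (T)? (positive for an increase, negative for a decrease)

Baseline:
  K = 34
  F = -36 − 2·34 = -104
  V = 187 − 6·(-104) = 811
  T = -37 + 6·811 = 4829
Option 1 (F := -1):
  K = 34
  F = -1
  V = 187 − 6·(-1) = 193
  T = -37 + 6·193 = 1121
Change in T: 1121 − 4829 = -3708

-3708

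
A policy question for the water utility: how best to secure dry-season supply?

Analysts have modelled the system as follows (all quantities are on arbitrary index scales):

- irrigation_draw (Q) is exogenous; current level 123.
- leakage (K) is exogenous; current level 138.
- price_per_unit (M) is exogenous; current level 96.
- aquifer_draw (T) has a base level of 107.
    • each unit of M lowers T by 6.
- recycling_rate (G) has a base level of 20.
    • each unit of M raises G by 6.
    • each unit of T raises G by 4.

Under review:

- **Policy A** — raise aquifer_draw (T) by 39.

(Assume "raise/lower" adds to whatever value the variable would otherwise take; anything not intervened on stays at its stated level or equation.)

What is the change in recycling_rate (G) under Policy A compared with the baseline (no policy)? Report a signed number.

Baseline:
  M = 96
  T = 107 − 6·96 = -469
  G = 20 + 6·96 + 4·(-469) = -1280
Policy A (T + 39):
  M = 96
  T = 107 − 6·96 (+39 from intervention) = -430
  G = 20 + 6·96 + 4·(-430) = -1124
Change in G: -1124 − (-1280) = 156

156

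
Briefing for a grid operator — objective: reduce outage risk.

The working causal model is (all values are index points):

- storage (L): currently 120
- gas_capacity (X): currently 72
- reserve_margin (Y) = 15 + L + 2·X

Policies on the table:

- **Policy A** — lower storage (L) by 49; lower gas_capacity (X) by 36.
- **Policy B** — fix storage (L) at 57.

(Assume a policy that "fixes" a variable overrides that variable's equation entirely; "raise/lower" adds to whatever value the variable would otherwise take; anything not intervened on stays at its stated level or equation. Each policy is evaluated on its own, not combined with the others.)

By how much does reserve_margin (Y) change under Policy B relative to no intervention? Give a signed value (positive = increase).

-63

Baseline:
  L = 120
  X = 72
  Y = 15 + 120 + 2·72 = 279
Policy B (L := 57):
  L = 57
  X = 72
  Y = 15 + 57 + 2·72 = 216
Change in Y: 216 − 279 = -63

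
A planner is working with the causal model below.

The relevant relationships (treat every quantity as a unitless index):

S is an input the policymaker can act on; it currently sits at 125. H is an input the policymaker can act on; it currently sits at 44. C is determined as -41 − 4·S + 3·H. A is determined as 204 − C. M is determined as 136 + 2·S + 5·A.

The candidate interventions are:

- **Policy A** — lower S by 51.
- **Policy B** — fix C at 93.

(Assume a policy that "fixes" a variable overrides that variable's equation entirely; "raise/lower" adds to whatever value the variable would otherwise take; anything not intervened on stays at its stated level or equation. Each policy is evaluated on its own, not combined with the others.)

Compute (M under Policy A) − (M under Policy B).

1388

Policy A (S − 51):
  S = 125 − 51 = 74
  H = 44
  C = -41 − 4·74 + 3·44 = -205
  A = 204 − (-205) = 409
  M = 136 + 2·74 + 5·409 = 2329
Policy B (C := 93):
  S = 125
  H = 44
  C = 93
  A = 204 − 93 = 111
  M = 136 + 2·125 + 5·111 = 941
M: 2329 − 941 = 1388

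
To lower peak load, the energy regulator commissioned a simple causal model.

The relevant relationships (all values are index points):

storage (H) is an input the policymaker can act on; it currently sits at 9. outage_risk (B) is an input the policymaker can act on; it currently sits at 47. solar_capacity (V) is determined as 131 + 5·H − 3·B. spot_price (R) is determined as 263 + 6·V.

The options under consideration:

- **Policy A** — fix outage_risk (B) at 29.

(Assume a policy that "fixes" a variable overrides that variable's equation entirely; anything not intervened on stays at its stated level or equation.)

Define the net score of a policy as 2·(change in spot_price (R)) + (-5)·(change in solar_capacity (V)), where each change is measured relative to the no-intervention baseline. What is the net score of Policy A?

378

Baseline:
  H = 9
  B = 47
  V = 131 + 5·9 − 3·47 = 35
  R = 263 + 6·35 = 473
Policy A (B := 29):
  H = 9
  B = 29
  V = 131 + 5·9 − 3·29 = 89
  R = 263 + 6·89 = 797
ΔR = 797 − 473 = 324; ΔV = 89 − 35 = 54
Score = 2·324 + (-5)·54 = 378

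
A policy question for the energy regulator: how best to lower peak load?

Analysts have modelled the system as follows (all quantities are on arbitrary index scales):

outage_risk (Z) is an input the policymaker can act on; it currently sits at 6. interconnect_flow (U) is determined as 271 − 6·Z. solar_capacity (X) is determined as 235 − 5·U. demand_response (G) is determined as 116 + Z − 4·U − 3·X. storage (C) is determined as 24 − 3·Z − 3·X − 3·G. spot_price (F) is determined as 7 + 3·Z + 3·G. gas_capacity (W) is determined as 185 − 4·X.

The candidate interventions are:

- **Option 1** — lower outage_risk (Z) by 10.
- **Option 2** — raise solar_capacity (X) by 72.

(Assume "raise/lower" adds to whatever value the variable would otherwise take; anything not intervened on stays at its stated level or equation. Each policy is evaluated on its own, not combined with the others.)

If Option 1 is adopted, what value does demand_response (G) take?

Option 1 (Z − 10):
  Z = 6 − 10 = -4
  U = 271 − 6·(-4) = 295
  X = 235 − 5·295 = -1240
  G = 116 + (-4) − 4·295 − 3·(-1240) = 2652

2652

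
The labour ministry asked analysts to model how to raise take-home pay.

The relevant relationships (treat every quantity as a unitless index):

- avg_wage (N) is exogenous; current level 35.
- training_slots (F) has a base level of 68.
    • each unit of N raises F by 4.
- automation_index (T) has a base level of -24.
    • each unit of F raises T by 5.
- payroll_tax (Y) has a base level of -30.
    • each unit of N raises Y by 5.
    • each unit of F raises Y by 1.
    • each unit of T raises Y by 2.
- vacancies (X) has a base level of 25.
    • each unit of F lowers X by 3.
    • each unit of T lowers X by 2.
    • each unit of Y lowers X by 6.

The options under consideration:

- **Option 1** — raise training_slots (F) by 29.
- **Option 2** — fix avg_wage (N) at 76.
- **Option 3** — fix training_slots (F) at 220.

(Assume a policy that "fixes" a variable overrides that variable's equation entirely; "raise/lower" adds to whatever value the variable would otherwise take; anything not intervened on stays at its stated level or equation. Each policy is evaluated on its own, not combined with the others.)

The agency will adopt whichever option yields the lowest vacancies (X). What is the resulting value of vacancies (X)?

Option 1 (F + 29):
  N = 35
  F = 68 + 4·35 (+29 from intervention) = 237
  T = -24 + 5·237 = 1161
  Y = -30 + 5·35 + 237 + 2·1161 = 2704
  X = 25 − 3·237 − 2·1161 − 6·2704 = -19232
Option 2 (N := 76):
  N = 76
  F = 68 + 4·76 = 372
  T = -24 + 5·372 = 1836
  Y = -30 + 5·76 + 372 + 2·1836 = 4394
  X = 25 − 3·372 − 2·1836 − 6·4394 = -31127
Option 3 (F := 220):
  N = 35
  F = 220
  T = -24 + 5·220 = 1076
  Y = -30 + 5·35 + 220 + 2·1076 = 2517
  X = 25 − 3·220 − 2·1076 − 6·2517 = -17889
Comparing — Option 1: X=-19232, Option 2: X=-31127, Option 3: X=-17889. Lowest is -31127 (Option 2).

-31127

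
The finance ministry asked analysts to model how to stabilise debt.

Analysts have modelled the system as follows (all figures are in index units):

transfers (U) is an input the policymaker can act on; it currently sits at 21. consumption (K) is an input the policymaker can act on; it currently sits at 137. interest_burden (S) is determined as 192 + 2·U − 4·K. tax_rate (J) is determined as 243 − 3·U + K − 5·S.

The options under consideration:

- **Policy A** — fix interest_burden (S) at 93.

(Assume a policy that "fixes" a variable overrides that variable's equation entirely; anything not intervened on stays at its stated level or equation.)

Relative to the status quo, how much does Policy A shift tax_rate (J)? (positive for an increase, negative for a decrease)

-2035

Baseline:
  U = 21
  K = 137
  S = 192 + 2·21 − 4·137 = -314
  J = 243 − 3·21 + 137 − 5·(-314) = 1887
Policy A (S := 93):
  U = 21
  K = 137
  S = 93
  J = 243 − 3·21 + 137 − 5·93 = -148
Change in J: -148 − 1887 = -2035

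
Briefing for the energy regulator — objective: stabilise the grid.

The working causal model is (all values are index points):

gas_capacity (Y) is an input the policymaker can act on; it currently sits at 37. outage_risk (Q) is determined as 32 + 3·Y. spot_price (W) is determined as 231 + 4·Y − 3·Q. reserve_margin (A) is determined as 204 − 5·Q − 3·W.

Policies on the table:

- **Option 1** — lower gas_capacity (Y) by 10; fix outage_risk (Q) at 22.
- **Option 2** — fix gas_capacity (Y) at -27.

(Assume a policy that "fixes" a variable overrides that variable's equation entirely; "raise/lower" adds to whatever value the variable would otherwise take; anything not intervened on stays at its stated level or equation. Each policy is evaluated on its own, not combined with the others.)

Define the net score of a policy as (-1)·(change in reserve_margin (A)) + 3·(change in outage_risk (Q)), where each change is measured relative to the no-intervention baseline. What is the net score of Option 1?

Baseline:
  Y = 37
  Q = 32 + 3·37 = 143
  W = 231 + 4·37 − 3·143 = -50
  A = 204 − 5·143 − 3·(-50) = -361
Option 1 (Y − 10, Q := 22):
  Y = 37 − 10 = 27
  Q = 22
  W = 231 + 4·27 − 3·22 = 273
  A = 204 − 5·22 − 3·273 = -725
ΔA = -725 − (-361) = -364; ΔQ = 22 − 143 = -121
Score = (-1)·(-364) + 3·(-121) = 1

1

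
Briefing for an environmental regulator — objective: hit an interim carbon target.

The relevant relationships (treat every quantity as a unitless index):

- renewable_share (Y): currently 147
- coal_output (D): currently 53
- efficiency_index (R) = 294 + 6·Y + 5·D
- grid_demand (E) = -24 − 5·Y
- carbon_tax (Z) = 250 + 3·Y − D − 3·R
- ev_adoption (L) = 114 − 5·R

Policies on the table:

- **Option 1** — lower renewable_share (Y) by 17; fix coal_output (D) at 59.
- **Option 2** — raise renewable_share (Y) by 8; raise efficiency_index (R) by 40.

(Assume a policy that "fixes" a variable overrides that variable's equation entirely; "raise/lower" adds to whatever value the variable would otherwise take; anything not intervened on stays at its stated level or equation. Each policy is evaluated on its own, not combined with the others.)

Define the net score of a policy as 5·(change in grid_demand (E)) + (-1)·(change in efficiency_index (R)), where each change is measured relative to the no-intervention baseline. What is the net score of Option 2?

-288

Baseline:
  Y = 147
  D = 53
  R = 294 + 6·147 + 5·53 = 1441
  E = -24 − 5·147 = -759
Option 2 (Y + 8, R + 40):
  Y = 147 + 8 = 155
  D = 53
  R = 294 + 6·155 + 5·53 (+40 from intervention) = 1529
  E = -24 − 5·155 = -799
ΔE = -799 − (-759) = -40; ΔR = 1529 − 1441 = 88
Score = 5·(-40) + (-1)·88 = -288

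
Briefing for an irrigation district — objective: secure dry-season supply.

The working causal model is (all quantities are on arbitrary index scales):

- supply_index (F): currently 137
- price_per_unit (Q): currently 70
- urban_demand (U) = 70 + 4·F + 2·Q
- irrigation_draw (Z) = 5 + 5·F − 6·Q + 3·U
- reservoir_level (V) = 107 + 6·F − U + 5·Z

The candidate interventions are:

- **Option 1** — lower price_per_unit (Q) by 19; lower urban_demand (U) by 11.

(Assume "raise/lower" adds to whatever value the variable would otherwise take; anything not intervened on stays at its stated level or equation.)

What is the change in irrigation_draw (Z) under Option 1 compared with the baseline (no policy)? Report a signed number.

Baseline:
  F = 137
  Q = 70
  U = 70 + 4·137 + 2·70 = 758
  Z = 5 + 5·137 − 6·70 + 3·758 = 2544
Option 1 (Q − 19, U − 11):
  F = 137
  Q = 70 − 19 = 51
  U = 70 + 4·137 + 2·51 (−11 from intervention) = 709
  Z = 5 + 5·137 − 6·51 + 3·709 = 2511
Change in Z: 2511 − 2544 = -33

-33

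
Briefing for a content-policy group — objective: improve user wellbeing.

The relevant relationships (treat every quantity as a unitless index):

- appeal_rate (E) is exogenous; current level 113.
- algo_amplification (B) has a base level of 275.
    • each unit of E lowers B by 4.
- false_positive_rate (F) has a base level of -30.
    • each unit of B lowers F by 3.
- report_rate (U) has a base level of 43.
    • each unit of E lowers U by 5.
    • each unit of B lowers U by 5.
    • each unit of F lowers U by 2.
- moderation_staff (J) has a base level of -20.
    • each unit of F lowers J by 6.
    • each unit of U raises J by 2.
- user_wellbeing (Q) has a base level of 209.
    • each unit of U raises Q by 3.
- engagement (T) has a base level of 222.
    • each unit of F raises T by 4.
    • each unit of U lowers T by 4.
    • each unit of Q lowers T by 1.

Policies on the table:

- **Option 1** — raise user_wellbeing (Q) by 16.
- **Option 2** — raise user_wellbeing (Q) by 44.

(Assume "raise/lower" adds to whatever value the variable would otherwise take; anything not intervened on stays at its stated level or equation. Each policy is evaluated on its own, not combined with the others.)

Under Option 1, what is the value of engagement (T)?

Option 1 (Q + 16):
  E = 113
  B = 275 − 4·113 = -177
  F = -30 − 3·(-177) = 501
  U = 43 − 5·113 − 5·(-177) − 2·501 = -639
  Q = 209 + 3·(-639) (+16 from intervention) = -1692
  T = 222 + 4·501 − 4·(-639) − (-1692) = 6474

6474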